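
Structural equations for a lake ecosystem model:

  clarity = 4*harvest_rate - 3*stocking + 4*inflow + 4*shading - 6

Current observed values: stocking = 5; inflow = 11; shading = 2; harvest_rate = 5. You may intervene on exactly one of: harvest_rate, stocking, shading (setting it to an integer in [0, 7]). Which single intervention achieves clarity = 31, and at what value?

Intervening on harvest_rate: with other inputs at their observed values, clarity = 4*harvest_rate + 31. Solving for 31 gives harvest_rate = 0, within [0, 7].
Intervening on stocking: clarity = -3*stocking + 66. Reaching 31 requires stocking = 35/3, not an integer.
Intervening on shading: clarity = 4*shading + 43. Reaching 31 requires shading = -3, outside [0, 7].

set harvest_rate = 0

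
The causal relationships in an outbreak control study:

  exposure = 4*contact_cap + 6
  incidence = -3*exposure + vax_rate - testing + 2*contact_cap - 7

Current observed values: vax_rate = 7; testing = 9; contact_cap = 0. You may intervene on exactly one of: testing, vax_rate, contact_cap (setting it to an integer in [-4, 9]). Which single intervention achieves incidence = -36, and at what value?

Intervening on testing: incidence = -testing - 18. Reaching -36 requires testing = 18, outside [-4, 9].
Intervening on vax_rate: with other inputs at their observed values, incidence = vax_rate - 34. Solving for -36 gives vax_rate = -2, within [-4, 9].
Intervening on contact_cap: incidence = -10*contact_cap - 27. Reaching -36 requires contact_cap = 9/10, not an integer.

set vax_rate = -2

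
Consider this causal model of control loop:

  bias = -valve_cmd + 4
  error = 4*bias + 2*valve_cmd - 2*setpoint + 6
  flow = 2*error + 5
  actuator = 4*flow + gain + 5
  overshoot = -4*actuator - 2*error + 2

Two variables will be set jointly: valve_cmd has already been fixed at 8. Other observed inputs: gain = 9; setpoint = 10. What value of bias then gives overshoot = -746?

With valve_cmd held at 8:
Intervening on bias fixes its value directly, overriding its dependence on valve_cmd.
Substituting into the error equation gives error = 4*bias + 2.
Substituting into the flow equation gives flow = 8*bias + 9.
This gives actuator = 32*bias + 50.
So overshoot = -136*bias - 202.
Solve -136*bias - 202 = -746: bias = (-746 + 202) / -136 = 4.

bias = 4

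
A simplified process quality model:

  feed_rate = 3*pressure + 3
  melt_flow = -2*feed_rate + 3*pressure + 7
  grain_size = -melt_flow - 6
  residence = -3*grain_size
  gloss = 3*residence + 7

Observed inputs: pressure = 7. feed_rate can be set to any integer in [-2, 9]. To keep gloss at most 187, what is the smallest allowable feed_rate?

Intervening on feed_rate fixes its value directly, overriding its dependence on pressure.
Substituting into the melt_flow equation gives melt_flow = -2*feed_rate + 28.
Substituting into the grain_size equation gives grain_size = 2*feed_rate - 34.
So residence = -6*feed_rate + 102.
gloss becomes -18*feed_rate + 313.
Require -18*feed_rate + 313 ≤ 187, so feed_rate ≥ 7.
The smallest integer in [-2, 9] satisfying this is 7.

feed_rate = 7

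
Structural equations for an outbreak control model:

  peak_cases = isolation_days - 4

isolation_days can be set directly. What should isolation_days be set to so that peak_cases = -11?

Solve isolation_days - 4 = -11: isolation_days = (-11 + 4) / 1 = -7.

isolation_days = -7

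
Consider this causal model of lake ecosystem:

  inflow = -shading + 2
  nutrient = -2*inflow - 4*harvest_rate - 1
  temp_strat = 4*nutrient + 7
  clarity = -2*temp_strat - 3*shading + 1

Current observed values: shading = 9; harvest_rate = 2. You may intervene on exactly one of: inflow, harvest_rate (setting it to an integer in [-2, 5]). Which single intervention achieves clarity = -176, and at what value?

set harvest_rate = -1

Intervening on inflow: clarity = 16*inflow + 32. Reaching -176 requires inflow = -13, outside [-2, 5].
Intervening on harvest_rate: with other inputs at their observed values, clarity = 32*harvest_rate - 144. Solving for -176 gives harvest_rate = -1, within [-2, 5].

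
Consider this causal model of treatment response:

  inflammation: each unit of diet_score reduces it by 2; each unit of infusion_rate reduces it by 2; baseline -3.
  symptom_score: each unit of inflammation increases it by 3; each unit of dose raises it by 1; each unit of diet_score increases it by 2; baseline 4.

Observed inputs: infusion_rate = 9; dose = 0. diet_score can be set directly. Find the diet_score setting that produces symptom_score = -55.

Substituting into the inflammation equation gives inflammation = -2*diet_score - 21.
symptom_score becomes -4*diet_score - 59.
Solve -4*diet_score - 59 = -55: diet_score = (-55 + 59) / -4 = -1.

diet_score = -1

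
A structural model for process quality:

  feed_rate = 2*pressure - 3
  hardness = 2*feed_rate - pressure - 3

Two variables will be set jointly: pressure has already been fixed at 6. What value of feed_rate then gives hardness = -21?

With pressure held at 6:
Intervening on feed_rate fixes its value directly, overriding its dependence on pressure.
Substituting into the hardness equation gives hardness = 2*feed_rate - 9.
Solve 2*feed_rate - 9 = -21: feed_rate = (-21 + 9) / 2 = -6.

feed_rate = -6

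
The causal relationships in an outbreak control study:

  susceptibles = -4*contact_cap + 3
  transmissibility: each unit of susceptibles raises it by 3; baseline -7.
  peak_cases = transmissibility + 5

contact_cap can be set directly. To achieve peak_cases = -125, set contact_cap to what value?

contact_cap = 11

Substituting into the transmissibility equation gives transmissibility = -12*contact_cap + 2.
Substituting into the peak_cases equation gives peak_cases = -12*contact_cap + 7.
Solve -12*contact_cap + 7 = -125: contact_cap = (-125 - 7) / -12 = 11.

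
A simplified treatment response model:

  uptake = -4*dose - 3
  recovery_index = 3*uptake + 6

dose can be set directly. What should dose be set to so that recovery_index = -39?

Substituting into the recovery_index equation gives recovery_index = -12*dose - 3.
Solve -12*dose - 3 = -39: dose = (-39 + 3) / -12 = 3.

dose = 3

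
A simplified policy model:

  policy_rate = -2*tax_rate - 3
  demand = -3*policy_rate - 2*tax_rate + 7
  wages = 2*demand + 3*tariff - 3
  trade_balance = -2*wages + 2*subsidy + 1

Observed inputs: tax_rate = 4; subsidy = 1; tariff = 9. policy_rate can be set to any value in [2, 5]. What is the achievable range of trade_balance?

-17 to 19

Intervening on policy_rate fixes its value directly, overriding its dependence on tax_rate.
Substituting into the demand equation gives demand = -3*policy_rate - 1.
Substituting into the wages equation gives wages = -6*policy_rate + 22.
So trade_balance = 12*policy_rate - 41.
Linear in policy_rate, so extremes are at the endpoints: policy_rate = 2 gives trade_balance = -17; policy_rate = 5 gives trade_balance = 19.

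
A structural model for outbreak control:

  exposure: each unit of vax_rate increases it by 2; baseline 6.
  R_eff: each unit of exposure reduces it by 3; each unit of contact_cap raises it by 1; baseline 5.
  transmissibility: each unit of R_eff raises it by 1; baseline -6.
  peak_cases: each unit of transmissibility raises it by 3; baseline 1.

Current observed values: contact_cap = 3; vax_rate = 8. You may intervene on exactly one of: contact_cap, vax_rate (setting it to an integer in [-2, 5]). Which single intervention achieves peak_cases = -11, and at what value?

set vax_rate = -2

Intervening on contact_cap: peak_cases = 3*contact_cap - 200. Reaching -11 requires contact_cap = 63, outside [-2, 5].
Intervening on vax_rate: with other inputs at their observed values, peak_cases = -18*vax_rate - 47. Solving for -11 gives vax_rate = -2, within [-2, 5].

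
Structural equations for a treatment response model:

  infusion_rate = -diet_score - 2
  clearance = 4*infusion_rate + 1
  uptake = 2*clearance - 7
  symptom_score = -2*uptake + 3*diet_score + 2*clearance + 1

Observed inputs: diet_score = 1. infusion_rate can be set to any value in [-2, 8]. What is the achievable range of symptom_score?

Intervening on infusion_rate fixes its value directly, overriding its dependence on diet_score.
Substituting into the uptake equation gives uptake = 8*infusion_rate - 5.
Substituting into the symptom_score equation gives symptom_score = -8*infusion_rate + 16.
Linear in infusion_rate, so extremes are at the endpoints: infusion_rate = -2 gives symptom_score = 32; infusion_rate = 8 gives symptom_score = -48.

-48 to 32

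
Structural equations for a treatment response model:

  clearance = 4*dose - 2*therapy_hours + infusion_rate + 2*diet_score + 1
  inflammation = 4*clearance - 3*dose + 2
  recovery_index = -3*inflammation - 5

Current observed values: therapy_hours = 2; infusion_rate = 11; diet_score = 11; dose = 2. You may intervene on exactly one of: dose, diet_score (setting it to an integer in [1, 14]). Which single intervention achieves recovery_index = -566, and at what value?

set dose = 5

Intervening on dose: with other inputs at their observed values, recovery_index = -39*dose - 371. Solving for -566 gives dose = 5, within [1, 14].
Intervening on diet_score: recovery_index = -24*diet_score - 185. Reaching -566 requires diet_score = 127/8, not an integer.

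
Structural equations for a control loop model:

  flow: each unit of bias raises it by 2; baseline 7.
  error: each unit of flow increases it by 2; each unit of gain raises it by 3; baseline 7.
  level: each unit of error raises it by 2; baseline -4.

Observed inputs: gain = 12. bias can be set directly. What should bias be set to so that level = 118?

bias = 1

Substituting into the error equation gives error = 4*bias + 57.
Substituting into the level equation gives level = 8*bias + 110.
Solve 8*bias + 110 = 118: bias = (118 - 110) / 8 = 1.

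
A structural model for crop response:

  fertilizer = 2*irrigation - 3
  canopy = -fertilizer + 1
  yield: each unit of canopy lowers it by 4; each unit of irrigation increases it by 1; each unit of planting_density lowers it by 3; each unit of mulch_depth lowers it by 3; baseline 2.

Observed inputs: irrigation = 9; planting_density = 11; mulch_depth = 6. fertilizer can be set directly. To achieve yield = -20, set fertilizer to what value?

Intervening on fertilizer fixes its value directly, overriding its dependence on irrigation.
Substituting into the yield equation gives yield = 4*fertilizer - 44.
Solve 4*fertilizer - 44 = -20: fertilizer = (-20 + 44) / 4 = 6.

fertilizer = 6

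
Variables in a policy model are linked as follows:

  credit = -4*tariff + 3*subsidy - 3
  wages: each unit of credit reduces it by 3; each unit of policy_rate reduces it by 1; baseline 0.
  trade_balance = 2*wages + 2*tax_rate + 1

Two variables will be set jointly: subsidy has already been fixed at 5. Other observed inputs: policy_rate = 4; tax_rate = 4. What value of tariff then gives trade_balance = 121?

tariff = 8

With subsidy held at 5:
Substituting into the credit equation gives credit = -4*tariff + 12.
Substituting into the wages equation gives wages = 12*tariff - 40.
Substituting into the trade_balance equation gives trade_balance = 24*tariff - 71.
Solve 24*tariff - 71 = 121: tariff = (121 + 71) / 24 = 8.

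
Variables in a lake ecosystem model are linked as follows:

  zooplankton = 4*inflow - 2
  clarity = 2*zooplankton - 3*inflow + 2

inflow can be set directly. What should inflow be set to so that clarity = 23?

Substituting into the clarity equation gives clarity = 5*inflow - 2.
Solve 5*inflow - 2 = 23: inflow = (23 + 2) / 5 = 5.

inflow = 5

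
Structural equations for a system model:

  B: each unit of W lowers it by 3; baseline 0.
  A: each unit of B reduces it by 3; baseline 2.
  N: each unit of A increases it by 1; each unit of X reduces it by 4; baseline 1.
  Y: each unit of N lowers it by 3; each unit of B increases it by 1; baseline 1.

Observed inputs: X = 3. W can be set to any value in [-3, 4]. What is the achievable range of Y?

-92 to 118

Substituting into the A equation gives A = 9*W + 2.
Substituting into the N equation gives N = 9*W - 9.
Substituting into the Y equation gives Y = -30*W + 28.
Linear in W, so extremes are at the endpoints: W = -3 gives Y = 118; W = 4 gives Y = -92.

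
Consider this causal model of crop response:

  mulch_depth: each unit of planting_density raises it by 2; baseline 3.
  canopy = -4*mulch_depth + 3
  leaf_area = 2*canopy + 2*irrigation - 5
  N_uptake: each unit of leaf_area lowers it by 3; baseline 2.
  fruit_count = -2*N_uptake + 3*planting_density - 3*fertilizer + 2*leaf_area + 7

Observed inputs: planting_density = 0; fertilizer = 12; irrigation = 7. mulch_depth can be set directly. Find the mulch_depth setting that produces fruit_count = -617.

mulch_depth = 11

Intervening on mulch_depth fixes its value directly, overriding its dependence on planting_density.
Substituting into the leaf_area equation gives leaf_area = -8*mulch_depth + 15.
Substituting into the N_uptake equation gives N_uptake = 24*mulch_depth - 43.
Substituting into the fruit_count equation gives fruit_count = -64*mulch_depth + 87.
Solve -64*mulch_depth + 87 = -617: mulch_depth = (-617 - 87) / -64 = 11.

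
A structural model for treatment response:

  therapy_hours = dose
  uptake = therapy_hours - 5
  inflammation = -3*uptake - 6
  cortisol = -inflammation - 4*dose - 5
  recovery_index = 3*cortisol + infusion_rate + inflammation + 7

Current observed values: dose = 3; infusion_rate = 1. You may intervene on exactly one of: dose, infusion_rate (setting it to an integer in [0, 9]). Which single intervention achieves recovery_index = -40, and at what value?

Intervening on dose: recovery_index = -6*dose - 25. Reaching -40 requires dose = 5/2, not an integer.
Intervening on infusion_rate: with other inputs at their observed values, recovery_index = infusion_rate - 44. Solving for -40 gives infusion_rate = 4, within [0, 9].

set infusion_rate = 4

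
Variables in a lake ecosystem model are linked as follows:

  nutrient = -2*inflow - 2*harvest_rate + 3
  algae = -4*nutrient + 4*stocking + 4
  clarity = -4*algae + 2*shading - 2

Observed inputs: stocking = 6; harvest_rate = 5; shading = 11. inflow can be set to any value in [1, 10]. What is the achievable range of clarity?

-524 to -236

Substituting into the nutrient equation gives nutrient = -2*inflow - 7.
This gives algae = 8*inflow + 56.
So clarity = -32*inflow - 204.
Linear in inflow, so extremes are at the endpoints: inflow = 1 gives clarity = -236; inflow = 10 gives clarity = -524.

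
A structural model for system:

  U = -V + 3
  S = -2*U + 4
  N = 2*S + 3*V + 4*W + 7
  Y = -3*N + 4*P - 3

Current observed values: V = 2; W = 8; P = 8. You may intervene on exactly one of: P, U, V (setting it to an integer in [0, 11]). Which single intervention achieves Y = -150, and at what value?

set P = 0

Intervening on P: with other inputs at their observed values, Y = 4*P - 150. Solving for -150 gives P = 0, within [0, 11].
Intervening on U: Y = 12*U - 130. Reaching -150 requires U = -5/3, not an integer.
Intervening on V: Y = -21*V - 76. Reaching -150 requires V = 74/21, not an integer.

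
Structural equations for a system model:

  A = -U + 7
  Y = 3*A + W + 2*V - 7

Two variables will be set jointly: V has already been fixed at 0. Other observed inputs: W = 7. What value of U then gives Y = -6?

U = 9

With V held at 0:
Substituting into the Y equation gives Y = -3*U + 21.
Solve -3*U + 21 = -6: U = (-6 - 21) / -3 = 9.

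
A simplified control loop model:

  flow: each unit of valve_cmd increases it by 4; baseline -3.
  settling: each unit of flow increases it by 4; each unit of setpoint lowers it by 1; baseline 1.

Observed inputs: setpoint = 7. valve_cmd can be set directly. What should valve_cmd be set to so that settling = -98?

Substituting into the settling equation gives settling = 16*valve_cmd - 18.
Solve 16*valve_cmd - 18 = -98: valve_cmd = (-98 + 18) / 16 = -5.

valve_cmd = -5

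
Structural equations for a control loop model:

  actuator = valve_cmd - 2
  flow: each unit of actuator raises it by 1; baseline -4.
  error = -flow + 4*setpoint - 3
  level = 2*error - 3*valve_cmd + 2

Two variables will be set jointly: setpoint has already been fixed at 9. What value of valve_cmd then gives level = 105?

With setpoint held at 9:
Substituting into the flow equation gives flow = valve_cmd - 6.
error becomes -valve_cmd + 39.
So level = -5*valve_cmd + 80.
Solve -5*valve_cmd + 80 = 105: valve_cmd = (105 - 80) / -5 = -5.

valve_cmd = -5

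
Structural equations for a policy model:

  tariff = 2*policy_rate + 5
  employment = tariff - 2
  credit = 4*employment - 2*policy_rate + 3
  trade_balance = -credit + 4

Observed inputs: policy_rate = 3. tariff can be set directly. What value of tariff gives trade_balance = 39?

tariff = -6

Intervening on tariff fixes its value directly, overriding its dependence on policy_rate.
Substituting into the credit equation gives credit = 4*tariff - 11.
So trade_balance = -4*tariff + 15.
Solve -4*tariff + 15 = 39: tariff = (39 - 15) / -4 = -6.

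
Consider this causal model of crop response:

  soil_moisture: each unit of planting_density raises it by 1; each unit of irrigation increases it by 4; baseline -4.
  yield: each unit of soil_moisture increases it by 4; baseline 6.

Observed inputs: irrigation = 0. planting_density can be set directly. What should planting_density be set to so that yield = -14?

Substituting into the soil_moisture equation gives soil_moisture = planting_density - 4.
Substituting into the yield equation gives yield = 4*planting_density - 10.
Solve 4*planting_density - 10 = -14: planting_density = (-14 + 10) / 4 = -1.

planting_density = -1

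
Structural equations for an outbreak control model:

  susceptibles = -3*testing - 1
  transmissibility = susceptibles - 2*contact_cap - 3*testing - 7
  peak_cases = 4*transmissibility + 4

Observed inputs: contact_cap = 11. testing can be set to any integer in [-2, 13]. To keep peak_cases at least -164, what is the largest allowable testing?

testing = 2

Substituting into the transmissibility equation gives transmissibility = -6*testing - 30.
Substituting into the peak_cases equation gives peak_cases = -24*testing - 116.
Require -24*testing - 116 ≥ -164, so testing ≤ 2.
The largest integer in [-2, 13] satisfying this is 2.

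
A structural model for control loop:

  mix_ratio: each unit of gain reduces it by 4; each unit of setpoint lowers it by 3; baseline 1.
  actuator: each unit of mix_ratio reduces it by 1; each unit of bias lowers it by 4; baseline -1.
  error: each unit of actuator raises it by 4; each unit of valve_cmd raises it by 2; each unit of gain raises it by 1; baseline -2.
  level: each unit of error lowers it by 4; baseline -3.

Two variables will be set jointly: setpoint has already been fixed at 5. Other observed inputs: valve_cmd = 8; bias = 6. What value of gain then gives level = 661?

gain = -8

With setpoint held at 5:
Substituting into the mix_ratio equation gives mix_ratio = -4*gain - 14.
So actuator = 4*gain - 11.
This gives error = 17*gain - 30.
Substituting into the level equation gives level = -68*gain + 117.
Solve -68*gain + 117 = 661: gain = (661 - 117) / -68 = -8.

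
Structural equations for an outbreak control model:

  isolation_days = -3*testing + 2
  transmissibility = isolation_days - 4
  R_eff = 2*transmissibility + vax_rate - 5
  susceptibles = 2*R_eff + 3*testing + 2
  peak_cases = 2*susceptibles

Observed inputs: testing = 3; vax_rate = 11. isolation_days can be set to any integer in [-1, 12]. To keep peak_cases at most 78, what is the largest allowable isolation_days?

isolation_days = 8

Intervening on isolation_days fixes its value directly, overriding its dependence on testing.
Substituting into the R_eff equation gives R_eff = 2*isolation_days - 2.
Substituting into the susceptibles equation gives susceptibles = 4*isolation_days + 7.
Substituting into the peak_cases equation gives peak_cases = 8*isolation_days + 14.
Require 8*isolation_days + 14 ≤ 78, so isolation_days ≤ 8.
The largest integer in [-1, 12] satisfying this is 8.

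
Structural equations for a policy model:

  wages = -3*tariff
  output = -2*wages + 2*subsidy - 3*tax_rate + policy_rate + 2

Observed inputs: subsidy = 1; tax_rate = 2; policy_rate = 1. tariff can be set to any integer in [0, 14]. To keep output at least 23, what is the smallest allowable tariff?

tariff = 4

Substituting into the output equation gives output = 6*tariff - 1.
Require 6*tariff - 1 ≥ 23, so tariff ≥ 4.
The smallest integer in [0, 14] satisfying this is 4.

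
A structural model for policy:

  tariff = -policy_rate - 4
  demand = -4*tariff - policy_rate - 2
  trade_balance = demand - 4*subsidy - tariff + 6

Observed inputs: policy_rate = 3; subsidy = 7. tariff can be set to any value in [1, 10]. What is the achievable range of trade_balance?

-77 to -32

Intervening on tariff fixes its value directly, overriding its dependence on policy_rate.
Substituting into the demand equation gives demand = -4*tariff - 5.
trade_balance becomes -5*tariff - 27.
Linear in tariff, so extremes are at the endpoints: tariff = 1 gives trade_balance = -32; tariff = 10 gives trade_balance = -77.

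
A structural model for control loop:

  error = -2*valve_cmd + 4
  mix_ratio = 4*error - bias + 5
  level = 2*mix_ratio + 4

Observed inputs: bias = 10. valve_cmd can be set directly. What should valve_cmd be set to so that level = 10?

valve_cmd = 1

Substituting into the mix_ratio equation gives mix_ratio = -8*valve_cmd + 11.
Substituting into the level equation gives level = -16*valve_cmd + 26.
Solve -16*valve_cmd + 26 = 10: valve_cmd = (10 - 26) / -16 = 1.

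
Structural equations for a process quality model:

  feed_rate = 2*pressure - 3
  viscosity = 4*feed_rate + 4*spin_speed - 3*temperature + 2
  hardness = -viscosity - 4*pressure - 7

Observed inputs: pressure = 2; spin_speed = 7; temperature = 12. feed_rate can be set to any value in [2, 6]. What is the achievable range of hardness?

-33 to -17

Intervening on feed_rate fixes its value directly, overriding its dependence on pressure.
Substituting into the viscosity equation gives viscosity = 4*feed_rate - 6.
This gives hardness = -4*feed_rate - 9.
Linear in feed_rate, so extremes are at the endpoints: feed_rate = 2 gives hardness = -17; feed_rate = 6 gives hardness = -33.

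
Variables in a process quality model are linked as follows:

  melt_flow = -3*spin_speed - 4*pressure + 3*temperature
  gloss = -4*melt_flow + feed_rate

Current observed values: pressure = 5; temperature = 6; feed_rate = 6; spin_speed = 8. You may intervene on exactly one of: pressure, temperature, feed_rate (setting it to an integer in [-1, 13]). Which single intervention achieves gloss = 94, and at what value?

set pressure = 4

Intervening on pressure: with other inputs at their observed values, gloss = 16*pressure + 30. Solving for 94 gives pressure = 4, within [-1, 13].
Intervening on temperature: gloss = -12*temperature + 182. Reaching 94 requires temperature = 22/3, not an integer.
Intervening on feed_rate: gloss = feed_rate + 104. Reaching 94 requires feed_rate = -10, outside [-1, 13].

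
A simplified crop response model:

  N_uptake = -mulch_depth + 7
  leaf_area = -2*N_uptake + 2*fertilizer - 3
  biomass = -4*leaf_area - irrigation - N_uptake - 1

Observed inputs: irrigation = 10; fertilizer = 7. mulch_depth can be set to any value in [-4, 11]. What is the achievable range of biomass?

Substituting into the leaf_area equation gives leaf_area = 2*mulch_depth - 3.
biomass becomes -7*mulch_depth - 6.
Linear in mulch_depth, so extremes are at the endpoints: mulch_depth = -4 gives biomass = 22; mulch_depth = 11 gives biomass = -83.

-83 to 22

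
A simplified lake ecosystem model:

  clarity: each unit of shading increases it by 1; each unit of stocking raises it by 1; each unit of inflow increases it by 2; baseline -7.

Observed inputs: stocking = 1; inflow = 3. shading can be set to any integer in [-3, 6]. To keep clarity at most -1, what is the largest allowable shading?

shading = -1

Substituting into the clarity equation gives clarity = shading.
Require shading ≤ -1, so shading ≤ -1.
The largest integer in [-3, 6] satisfying this is -1.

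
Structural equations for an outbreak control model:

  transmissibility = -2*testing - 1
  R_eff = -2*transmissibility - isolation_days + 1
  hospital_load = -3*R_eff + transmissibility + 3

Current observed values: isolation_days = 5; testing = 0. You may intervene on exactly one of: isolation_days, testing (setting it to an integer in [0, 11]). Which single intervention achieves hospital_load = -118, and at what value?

Intervening on isolation_days: hospital_load = 3*isolation_days - 7. Reaching -118 requires isolation_days = -37, outside [0, 11].
Intervening on testing: with other inputs at their observed values, hospital_load = -14*testing + 8. Solving for -118 gives testing = 9, within [0, 11].

set testing = 9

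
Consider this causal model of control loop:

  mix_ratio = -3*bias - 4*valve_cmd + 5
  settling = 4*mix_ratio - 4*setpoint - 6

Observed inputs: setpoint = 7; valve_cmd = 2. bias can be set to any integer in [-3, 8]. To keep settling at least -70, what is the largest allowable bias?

bias = 2

Substituting into the mix_ratio equation gives mix_ratio = -3*bias - 3.
So settling = -12*bias - 46.
Require -12*bias - 46 ≥ -70, so bias ≤ 2.
The largest integer in [-3, 8] satisfying this is 2.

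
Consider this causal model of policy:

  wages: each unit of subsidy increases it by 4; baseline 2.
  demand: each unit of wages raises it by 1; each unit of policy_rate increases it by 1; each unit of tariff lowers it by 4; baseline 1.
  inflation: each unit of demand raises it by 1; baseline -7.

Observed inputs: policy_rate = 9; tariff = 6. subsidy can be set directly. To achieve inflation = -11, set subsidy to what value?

Substituting into the demand equation gives demand = 4*subsidy - 12.
So inflation = 4*subsidy - 19.
Solve 4*subsidy - 19 = -11: subsidy = (-11 + 19) / 4 = 2.

subsidy = 2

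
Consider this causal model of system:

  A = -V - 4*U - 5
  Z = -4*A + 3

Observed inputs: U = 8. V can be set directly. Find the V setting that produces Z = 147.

Substituting into the A equation gives A = -V - 37.
This gives Z = 4*V + 151.
Solve 4*V + 151 = 147: V = (147 - 151) / 4 = -1.

V = -1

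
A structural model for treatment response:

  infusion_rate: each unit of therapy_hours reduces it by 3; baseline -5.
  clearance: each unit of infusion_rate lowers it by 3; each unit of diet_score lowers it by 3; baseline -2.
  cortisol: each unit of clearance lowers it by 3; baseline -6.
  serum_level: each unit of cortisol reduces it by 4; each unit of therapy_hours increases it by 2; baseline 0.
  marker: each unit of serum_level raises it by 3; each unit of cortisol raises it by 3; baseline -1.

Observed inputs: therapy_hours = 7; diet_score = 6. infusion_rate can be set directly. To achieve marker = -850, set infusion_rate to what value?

Intervening on infusion_rate fixes its value directly, overriding its dependence on therapy_hours.
Substituting into the clearance equation gives clearance = -3*infusion_rate - 20.
This gives cortisol = 9*infusion_rate + 54.
Substituting into the serum_level equation gives serum_level = -36*infusion_rate - 202.
So marker = -81*infusion_rate - 445.
Solve -81*infusion_rate - 445 = -850: infusion_rate = (-850 + 445) / -81 = 5.

infusion_rate = 5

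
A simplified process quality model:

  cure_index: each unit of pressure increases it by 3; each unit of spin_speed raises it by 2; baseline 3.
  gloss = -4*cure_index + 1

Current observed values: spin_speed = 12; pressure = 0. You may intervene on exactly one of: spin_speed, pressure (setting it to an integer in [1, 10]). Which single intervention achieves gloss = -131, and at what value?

Intervening on spin_speed: gloss = -8*spin_speed - 11. Reaching -131 requires spin_speed = 15, outside [1, 10].
Intervening on pressure: with other inputs at their observed values, gloss = -12*pressure - 107. Solving for -131 gives pressure = 2, within [1, 10].

set pressure = 2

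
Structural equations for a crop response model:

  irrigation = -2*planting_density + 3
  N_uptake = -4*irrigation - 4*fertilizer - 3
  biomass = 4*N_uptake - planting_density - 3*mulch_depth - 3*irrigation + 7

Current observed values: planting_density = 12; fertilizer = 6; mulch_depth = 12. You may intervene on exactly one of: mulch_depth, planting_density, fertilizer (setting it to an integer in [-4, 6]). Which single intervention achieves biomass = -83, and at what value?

Intervening on mulch_depth: biomass = -3*mulch_depth + 286. Reaching -83 requires mulch_depth = 123, outside [-4, 6].
Intervening on planting_density: with other inputs at their observed values, biomass = 37*planting_density - 194. Solving for -83 gives planting_density = 3, within [-4, 6].
Intervening on fertilizer: biomass = -16*fertilizer + 346. Reaching -83 requires fertilizer = 429/16, not an integer.

set planting_density = 3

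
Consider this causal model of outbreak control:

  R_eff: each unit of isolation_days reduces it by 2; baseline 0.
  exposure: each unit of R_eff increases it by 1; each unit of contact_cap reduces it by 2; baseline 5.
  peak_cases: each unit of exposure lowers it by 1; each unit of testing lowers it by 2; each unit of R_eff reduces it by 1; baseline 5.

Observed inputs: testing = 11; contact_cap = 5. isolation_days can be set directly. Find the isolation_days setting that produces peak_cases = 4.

isolation_days = 4

Substituting into the exposure equation gives exposure = -2*isolation_days - 5.
This gives peak_cases = 4*isolation_days - 12.
Solve 4*isolation_days - 12 = 4: isolation_days = (4 + 12) / 4 = 4.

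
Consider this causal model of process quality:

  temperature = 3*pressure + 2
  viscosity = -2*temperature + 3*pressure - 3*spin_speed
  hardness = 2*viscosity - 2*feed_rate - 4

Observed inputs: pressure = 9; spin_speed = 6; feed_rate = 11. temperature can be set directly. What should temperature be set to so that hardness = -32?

Intervening on temperature fixes its value directly, overriding its dependence on pressure.
Substituting into the viscosity equation gives viscosity = -2*temperature + 9.
Substituting into the hardness equation gives hardness = -4*temperature - 8.
Solve -4*temperature - 8 = -32: temperature = (-32 + 8) / -4 = 6.

temperature = 6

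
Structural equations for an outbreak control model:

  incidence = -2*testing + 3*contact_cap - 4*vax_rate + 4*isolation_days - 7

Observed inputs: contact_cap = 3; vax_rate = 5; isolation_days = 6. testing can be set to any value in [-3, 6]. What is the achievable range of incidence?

Substituting into the incidence equation gives incidence = -2*testing + 6.
Linear in testing, so extremes are at the endpoints: testing = -3 gives incidence = 12; testing = 6 gives incidence = -6.

-6 to 12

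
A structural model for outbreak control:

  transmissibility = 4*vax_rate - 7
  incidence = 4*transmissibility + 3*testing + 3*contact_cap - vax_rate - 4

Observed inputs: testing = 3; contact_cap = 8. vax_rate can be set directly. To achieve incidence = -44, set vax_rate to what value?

vax_rate = -3

Substituting into the incidence equation gives incidence = 15*vax_rate + 1.
Solve 15*vax_rate + 1 = -44: vax_rate = (-44 - 1) / 15 = -3.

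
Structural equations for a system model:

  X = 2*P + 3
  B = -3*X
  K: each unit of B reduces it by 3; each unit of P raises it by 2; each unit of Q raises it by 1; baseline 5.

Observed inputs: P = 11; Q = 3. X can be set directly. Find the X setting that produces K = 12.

Intervening on X fixes its value directly, overriding its dependence on P.
Substituting into the K equation gives K = 9*X + 30.
Solve 9*X + 30 = 12: X = (12 - 30) / 9 = -2.

X = -2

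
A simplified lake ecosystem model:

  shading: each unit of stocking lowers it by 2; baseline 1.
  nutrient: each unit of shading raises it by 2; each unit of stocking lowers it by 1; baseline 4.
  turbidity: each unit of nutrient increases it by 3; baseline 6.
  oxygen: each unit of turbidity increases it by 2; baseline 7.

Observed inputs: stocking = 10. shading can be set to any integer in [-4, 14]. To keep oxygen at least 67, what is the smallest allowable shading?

shading = 7

Intervening on shading fixes its value directly, overriding its dependence on stocking.
Substituting into the nutrient equation gives nutrient = 2*shading - 6.
This gives turbidity = 6*shading - 12.
This gives oxygen = 12*shading - 17.
Require 12*shading - 17 ≥ 67, so shading ≥ 7.
The smallest integer in [-4, 14] satisfying this is 7.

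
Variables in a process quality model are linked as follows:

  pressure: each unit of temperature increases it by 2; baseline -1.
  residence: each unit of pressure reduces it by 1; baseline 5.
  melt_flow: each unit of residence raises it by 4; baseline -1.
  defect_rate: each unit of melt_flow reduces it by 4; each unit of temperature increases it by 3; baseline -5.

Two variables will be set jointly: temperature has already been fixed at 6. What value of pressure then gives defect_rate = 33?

With temperature held at 6:
Intervening on pressure fixes its value directly, overriding its dependence on temperature.
Substituting into the melt_flow equation gives melt_flow = -4*pressure + 19.
Substituting into the defect_rate equation gives defect_rate = 16*pressure - 63.
Solve 16*pressure - 63 = 33: pressure = (33 + 63) / 16 = 6.

pressure = 6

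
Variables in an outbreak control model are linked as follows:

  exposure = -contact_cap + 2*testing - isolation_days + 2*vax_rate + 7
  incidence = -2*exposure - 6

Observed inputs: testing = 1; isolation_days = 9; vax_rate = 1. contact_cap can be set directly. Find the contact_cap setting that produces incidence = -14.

Substituting into the exposure equation gives exposure = -contact_cap + 2.
Substituting into the incidence equation gives incidence = 2*contact_cap - 10.
Solve 2*contact_cap - 10 = -14: contact_cap = (-14 + 10) / 2 = -2.

contact_cap = -2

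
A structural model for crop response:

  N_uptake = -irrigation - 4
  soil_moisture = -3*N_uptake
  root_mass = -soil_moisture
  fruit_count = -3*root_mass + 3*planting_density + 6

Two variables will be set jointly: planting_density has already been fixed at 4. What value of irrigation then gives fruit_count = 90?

irrigation = 4

With planting_density held at 4:
Substituting into the soil_moisture equation gives soil_moisture = 3*irrigation + 12.
Substituting into the root_mass equation gives root_mass = -3*irrigation - 12.
Substituting into the fruit_count equation gives fruit_count = 9*irrigation + 54.
Solve 9*irrigation + 54 = 90: irrigation = (90 - 54) / 9 = 4.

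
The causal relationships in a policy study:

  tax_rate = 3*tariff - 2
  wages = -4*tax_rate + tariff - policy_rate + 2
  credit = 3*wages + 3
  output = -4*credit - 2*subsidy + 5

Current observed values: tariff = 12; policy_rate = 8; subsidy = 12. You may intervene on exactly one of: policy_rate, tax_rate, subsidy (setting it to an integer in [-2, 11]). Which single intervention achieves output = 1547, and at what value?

Intervening on policy_rate: output = 12*policy_rate + 1433. Reaching 1547 requires policy_rate = 19/2, not an integer.
Intervening on tax_rate: output = 48*tax_rate - 103. Reaching 1547 requires tax_rate = 275/8, not an integer.
Intervening on subsidy: with other inputs at their observed values, output = -2*subsidy + 1553. Solving for 1547 gives subsidy = 3, within [-2, 11].

set subsidy = 3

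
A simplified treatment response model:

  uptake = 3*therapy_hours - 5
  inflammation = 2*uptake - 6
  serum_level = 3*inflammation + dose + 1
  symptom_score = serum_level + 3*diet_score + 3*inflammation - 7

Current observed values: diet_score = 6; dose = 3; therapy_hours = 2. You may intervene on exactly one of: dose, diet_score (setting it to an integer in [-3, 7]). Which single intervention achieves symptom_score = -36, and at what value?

Intervening on dose: symptom_score = dose - 12. Reaching -36 requires dose = -24, outside [-3, 7].
Intervening on diet_score: with other inputs at their observed values, symptom_score = 3*diet_score - 27. Solving for -36 gives diet_score = -3, within [-3, 7].

set diet_score = -3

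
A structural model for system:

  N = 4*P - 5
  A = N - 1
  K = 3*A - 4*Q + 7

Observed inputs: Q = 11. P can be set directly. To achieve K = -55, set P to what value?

P = 0

Substituting into the A equation gives A = 4*P - 6.
So K = 12*P - 55.
Solve 12*P - 55 = -55: P = (-55 + 55) / 12 = 0.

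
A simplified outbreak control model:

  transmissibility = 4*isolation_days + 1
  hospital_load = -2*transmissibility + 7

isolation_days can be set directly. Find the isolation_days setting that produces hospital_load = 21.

Substituting into the hospital_load equation gives hospital_load = -8*isolation_days + 5.
Solve -8*isolation_days + 5 = 21: isolation_days = (21 - 5) / -8 = -2.

isolation_days = -2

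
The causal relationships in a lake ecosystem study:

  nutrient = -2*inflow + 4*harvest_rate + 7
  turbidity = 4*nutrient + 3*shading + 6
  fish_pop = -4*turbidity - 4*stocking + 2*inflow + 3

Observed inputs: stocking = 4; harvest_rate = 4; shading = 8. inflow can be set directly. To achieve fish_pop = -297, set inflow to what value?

Substituting into the nutrient equation gives nutrient = -2*inflow + 23.
Substituting into the turbidity equation gives turbidity = -8*inflow + 122.
This gives fish_pop = 34*inflow - 501.
Solve 34*inflow - 501 = -297: inflow = (-297 + 501) / 34 = 6.

inflow = 6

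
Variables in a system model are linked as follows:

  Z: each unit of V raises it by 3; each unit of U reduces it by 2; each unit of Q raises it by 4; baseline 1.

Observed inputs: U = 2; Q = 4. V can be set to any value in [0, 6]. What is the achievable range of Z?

Substituting into the Z equation gives Z = 3*V + 13.
Linear in V, so extremes are at the endpoints: V = 0 gives Z = 13; V = 6 gives Z = 31.

13 to 31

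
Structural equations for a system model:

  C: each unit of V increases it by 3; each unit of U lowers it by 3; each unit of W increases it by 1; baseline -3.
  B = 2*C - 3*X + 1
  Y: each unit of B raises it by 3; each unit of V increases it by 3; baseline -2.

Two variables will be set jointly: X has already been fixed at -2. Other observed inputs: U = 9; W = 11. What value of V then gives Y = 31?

V = 6

With X held at -2:
Substituting into the C equation gives C = 3*V - 19.
Substituting into the B equation gives B = 6*V - 31.
So Y = 21*V - 95.
Solve 21*V - 95 = 31: V = (31 + 95) / 21 = 6.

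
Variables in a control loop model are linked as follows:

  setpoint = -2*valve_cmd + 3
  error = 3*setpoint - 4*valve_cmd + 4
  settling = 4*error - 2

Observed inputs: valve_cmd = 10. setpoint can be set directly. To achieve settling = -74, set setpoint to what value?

setpoint = 6

Intervening on setpoint fixes its value directly, overriding its dependence on valve_cmd.
Substituting into the error equation gives error = 3*setpoint - 36.
Substituting into the settling equation gives settling = 12*setpoint - 146.
Solve 12*setpoint - 146 = -74: setpoint = (-74 + 146) / 12 = 6.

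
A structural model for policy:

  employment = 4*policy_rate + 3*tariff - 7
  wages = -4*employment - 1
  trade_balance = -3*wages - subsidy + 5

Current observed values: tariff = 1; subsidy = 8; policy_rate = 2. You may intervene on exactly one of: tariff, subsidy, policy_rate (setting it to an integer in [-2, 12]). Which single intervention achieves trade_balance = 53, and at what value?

set subsidy = 3

Intervening on tariff: trade_balance = 36*tariff + 12. Reaching 53 requires tariff = 41/36, not an integer.
Intervening on subsidy: with other inputs at their observed values, trade_balance = -subsidy + 56. Solving for 53 gives subsidy = 3, within [-2, 12].
Intervening on policy_rate: trade_balance = 48*policy_rate - 48. Reaching 53 requires policy_rate = 101/48, not an integer.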